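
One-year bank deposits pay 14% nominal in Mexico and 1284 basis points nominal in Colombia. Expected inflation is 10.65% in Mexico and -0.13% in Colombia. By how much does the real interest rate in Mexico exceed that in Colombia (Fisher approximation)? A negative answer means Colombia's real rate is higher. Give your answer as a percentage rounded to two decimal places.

Mexico: 14% − 10.65% = 3.350%
Colombia: 12.84% − (-0.13%) = 12.970%
Differential = -9.620% → -9.62%.

-9.62%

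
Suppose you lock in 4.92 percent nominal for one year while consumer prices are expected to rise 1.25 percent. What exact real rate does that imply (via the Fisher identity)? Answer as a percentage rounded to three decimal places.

By the Fisher identity, 1 + r = (1 + i)/(1 + π).
1 + r = 1.04920 / 1.01250 = 1.036247
r = 1.036247 − 1 = 3.6247%, i.e. 3.625%.

3.625%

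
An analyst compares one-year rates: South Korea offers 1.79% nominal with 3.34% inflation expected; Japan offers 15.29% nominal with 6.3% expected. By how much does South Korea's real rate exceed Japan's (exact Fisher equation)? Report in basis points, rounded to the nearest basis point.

-996 basis points

South Korea: (1 + 0.0179)/(1 + 0.0334) − 1 = -1.4999%
Japan: (1 + 0.1529)/(1 + 0.0630) − 1 = 8.4572%
Differential = -1.4999% − 8.4572% = -9.9571% → -996 basis points.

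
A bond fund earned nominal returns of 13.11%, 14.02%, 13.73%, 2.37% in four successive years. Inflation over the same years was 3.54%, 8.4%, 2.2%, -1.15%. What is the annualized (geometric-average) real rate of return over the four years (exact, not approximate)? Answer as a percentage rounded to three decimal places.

7.273%

Compound the nominal returns: 1.1311 × 1.1402 × 1.1373 × 1.0237 = 1.50151537.
Compound inflation: 1.0354 × 1.0840 × 1.0220 × 0.9885 = 1.13387456.
Deflate: 1.50151537 / 1.13387456 = 1.32423411.
Annualized real rate = 1.32423411^(1/4) − 1 = 7.2732% → 7.273%.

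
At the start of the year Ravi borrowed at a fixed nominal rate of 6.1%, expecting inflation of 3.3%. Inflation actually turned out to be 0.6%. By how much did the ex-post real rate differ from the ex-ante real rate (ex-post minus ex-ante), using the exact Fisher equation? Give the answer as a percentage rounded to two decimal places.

2.76%

Ex-ante: (1 + 0.0610)/(1 + 0.0330) − 1 = 2.7106%
Ex-post: (1 + 0.0610)/(1 + 0.0060) − 1 = 5.4672%
Difference (ex-post − ex-ante) = 2.7566% → 2.76%.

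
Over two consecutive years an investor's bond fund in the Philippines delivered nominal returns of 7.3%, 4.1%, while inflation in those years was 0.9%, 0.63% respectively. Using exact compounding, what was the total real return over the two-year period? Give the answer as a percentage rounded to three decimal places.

Nominal growth factor = 1.0730 × 1.0410 = 1.116993
Price-level growth factor = 1.0090 × 1.0063 = 1.015357
Real growth factor = 1.116993 / 1.015357 = 1.100099
Total real return = 1.100099 − 1 → 10.010%.

10.010%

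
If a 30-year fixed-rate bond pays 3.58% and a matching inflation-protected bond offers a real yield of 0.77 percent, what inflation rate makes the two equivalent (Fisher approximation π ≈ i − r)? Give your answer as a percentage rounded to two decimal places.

2.81%

π ≈ i − r = 3.58% − 0.77% → 2.81%.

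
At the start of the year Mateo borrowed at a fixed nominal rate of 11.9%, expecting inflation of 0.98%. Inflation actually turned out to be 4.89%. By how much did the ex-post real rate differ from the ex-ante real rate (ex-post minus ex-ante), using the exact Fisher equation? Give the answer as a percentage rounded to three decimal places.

-4.131%

Ex-ante: (1 + 0.1190)/(1 + 0.0098) − 1 = 10.8140%
Ex-post: (1 + 0.1190)/(1 + 0.0489) − 1 = 6.6832%
Difference (ex-post − ex-ante) = -4.1308% → -4.131%.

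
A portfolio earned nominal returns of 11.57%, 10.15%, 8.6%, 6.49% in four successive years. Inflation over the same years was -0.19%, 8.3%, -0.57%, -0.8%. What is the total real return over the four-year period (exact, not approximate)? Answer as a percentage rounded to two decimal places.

33.30%

Compound the nominal returns: 1.1157 × 1.1015 × 1.0860 × 1.0649 = 1.421250.
Compound inflation: 0.9981 × 1.0830 × 0.9943 × 0.9920 = 1.066183.
Deflate: 1.421250 / 1.066183 = 1.333027.
Total real return = 1.333027 − 1 → 33.30%.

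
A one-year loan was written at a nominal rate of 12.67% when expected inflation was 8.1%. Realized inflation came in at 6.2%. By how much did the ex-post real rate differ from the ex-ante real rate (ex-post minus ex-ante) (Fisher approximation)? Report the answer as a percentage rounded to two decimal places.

1.90%

Ex-ante: 12.67% − 8.1% = 4.570%
Ex-post: 12.67% − 6.2% = 6.470%
Difference (ex-post − ex-ante) = 1.9000% → 1.90%.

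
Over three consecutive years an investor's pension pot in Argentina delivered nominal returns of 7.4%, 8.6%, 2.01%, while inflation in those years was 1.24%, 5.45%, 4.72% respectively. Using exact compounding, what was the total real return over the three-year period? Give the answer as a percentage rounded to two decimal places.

6.43%

Nominal growth factor = 1.0740 × 1.0860 × 1.0201 = 1.189808
Price-level growth factor = 1.0124 × 1.0545 × 1.0472 = 1.117965
Real growth factor = 1.189808 / 1.117965 = 1.064262
Total real return = 1.064262 − 1 → 6.43%.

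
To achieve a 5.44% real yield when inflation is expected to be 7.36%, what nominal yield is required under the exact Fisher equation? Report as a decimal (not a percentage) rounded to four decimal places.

0.1320

(1 + i) = (1 + r)(1 + π) = 1.05440 × 1.07360 = 1.13200384
i = 1.13200384 − 1, so the required nominal rate is 0.1320.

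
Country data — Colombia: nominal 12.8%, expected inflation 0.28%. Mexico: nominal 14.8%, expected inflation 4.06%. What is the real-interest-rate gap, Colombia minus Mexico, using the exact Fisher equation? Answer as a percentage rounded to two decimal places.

Colombia: (1 + 0.1280)/(1 + 0.0028) − 1 = 12.4850%
Mexico: (1 + 0.1480)/(1 + 0.0406) − 1 = 10.3210%
Differential = 12.4850% − 10.3210% = 2.1641% → 2.16%.

2.16%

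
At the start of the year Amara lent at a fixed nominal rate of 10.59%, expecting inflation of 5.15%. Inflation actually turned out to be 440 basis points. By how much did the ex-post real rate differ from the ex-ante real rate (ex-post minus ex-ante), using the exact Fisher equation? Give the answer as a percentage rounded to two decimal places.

0.76%

Ex-ante: (1 + 0.1059)/(1 + 0.0515) − 1 = 5.1736%
Ex-post: (1 + 0.1059)/(1 + 0.0440) − 1 = 5.9291%
Difference (ex-post − ex-ante) = 0.7556% → 0.76%.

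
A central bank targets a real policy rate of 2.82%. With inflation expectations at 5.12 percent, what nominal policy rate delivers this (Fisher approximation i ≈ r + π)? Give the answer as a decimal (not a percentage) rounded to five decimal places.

i ≈ r + π = 2.82% + 5.12% = 0.07940.

0.07940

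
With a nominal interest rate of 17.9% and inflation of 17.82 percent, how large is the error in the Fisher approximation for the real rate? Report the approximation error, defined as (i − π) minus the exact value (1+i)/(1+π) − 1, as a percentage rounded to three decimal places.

0.012%

Approximate: r ≈ 17.900% − 17.820% = 0.0800%
Exact: (1 + 0.1790)/(1 + 0.1782) − 1 = 0.0679%
Error = 0.0800% − 0.0679% = 0.0121% → 0.012%.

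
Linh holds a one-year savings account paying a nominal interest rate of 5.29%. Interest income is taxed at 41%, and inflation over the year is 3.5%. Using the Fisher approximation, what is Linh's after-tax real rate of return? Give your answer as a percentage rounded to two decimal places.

-0.38%

After-tax nominal return = 5.29% × (1 − 0.41) = 3.1211%.
r ≈ 3.1211% − 3.5% → -0.38%.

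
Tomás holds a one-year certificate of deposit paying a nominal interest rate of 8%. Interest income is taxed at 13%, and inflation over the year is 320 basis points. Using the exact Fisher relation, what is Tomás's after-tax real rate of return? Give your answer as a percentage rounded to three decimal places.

3.643%

After-tax nominal return = 8% × (1 − 0.13) = 6.9600%.
1 + r = 1.06960 / 1.03200 = 1.036434
After-tax real rate = 1.036434 − 1 → 3.643%.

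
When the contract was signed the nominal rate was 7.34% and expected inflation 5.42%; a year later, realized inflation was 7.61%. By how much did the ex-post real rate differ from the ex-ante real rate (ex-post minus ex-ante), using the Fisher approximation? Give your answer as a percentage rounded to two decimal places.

-2.19%

Ex-ante: 7.34% − 5.42% = 1.920%
Ex-post: 7.34% − 7.61% = -0.270%
Difference (ex-post − ex-ante) = -2.1900% → -2.19%.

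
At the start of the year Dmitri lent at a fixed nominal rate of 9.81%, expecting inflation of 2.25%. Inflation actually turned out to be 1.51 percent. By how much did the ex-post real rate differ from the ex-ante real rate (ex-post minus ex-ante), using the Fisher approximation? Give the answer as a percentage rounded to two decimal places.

0.74%

Ex-ante: 9.81% − 2.25% = 7.560%
Ex-post: 9.81% − 1.51% = 8.300%
Difference (ex-post − ex-ante) = 0.7400% → 0.74%.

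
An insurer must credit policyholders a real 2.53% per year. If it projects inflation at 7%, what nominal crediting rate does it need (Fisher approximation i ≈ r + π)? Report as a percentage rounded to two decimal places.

i ≈ r + π = 2.53% + 7% = 9.53%.

9.53%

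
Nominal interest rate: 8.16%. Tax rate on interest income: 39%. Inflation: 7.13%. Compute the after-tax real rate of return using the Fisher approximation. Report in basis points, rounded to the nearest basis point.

-215 basis points

After-tax nominal return = 8.16% × (1 − 0.39) = 4.9776%.
r ≈ 4.9776% − 7.13% → -215 basis points.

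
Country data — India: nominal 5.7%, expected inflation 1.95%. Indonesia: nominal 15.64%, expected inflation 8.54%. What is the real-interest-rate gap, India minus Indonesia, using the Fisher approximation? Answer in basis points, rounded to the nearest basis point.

India: 5.7% − 1.95% = 3.750%
Indonesia: 15.64% − 8.54% = 7.100%
Differential = -3.350% → -335 basis points.

-335 basis points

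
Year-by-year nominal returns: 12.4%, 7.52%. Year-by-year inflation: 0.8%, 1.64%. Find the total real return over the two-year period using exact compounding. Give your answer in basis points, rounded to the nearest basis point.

Compound the nominal returns: 1.1240 × 1.0752 = 1.208525.
Compound inflation: 1.0080 × 1.0164 = 1.024531.
Deflate: 1.208525 / 1.024531 = 1.179588.
Total real return = 1.179588 − 1 → 1796 basis points.

1796 basis points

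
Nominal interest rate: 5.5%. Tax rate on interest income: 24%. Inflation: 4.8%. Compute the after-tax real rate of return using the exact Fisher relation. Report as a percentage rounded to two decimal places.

After-tax nominal return = 5.5% × (1 − 0.24) = 4.1800%.
1 + r = 1.04180 / 1.04800 = 0.994084
After-tax real rate = 0.994084 − 1 → -0.59%.

-0.59%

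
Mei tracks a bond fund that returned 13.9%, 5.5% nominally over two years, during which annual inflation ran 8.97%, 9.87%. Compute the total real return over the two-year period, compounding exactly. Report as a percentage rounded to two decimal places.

0.37%

Nominal growth factor = 1.1390 × 1.0550 = 1.201645
Price-level growth factor = 1.0897 × 1.0987 = 1.197253
Real growth factor = 1.201645 / 1.197253 = 1.003668
Total real return = 1.003668 − 1 → 0.37%.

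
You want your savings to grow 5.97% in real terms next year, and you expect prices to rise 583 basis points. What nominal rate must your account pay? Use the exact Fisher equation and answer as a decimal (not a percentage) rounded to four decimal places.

0.1215

(1 + i) = (1 + r)(1 + π) = 1.05970 × 1.05830 = 1.12148051
i = 1.12148051 − 1, so the required nominal rate is 0.1215.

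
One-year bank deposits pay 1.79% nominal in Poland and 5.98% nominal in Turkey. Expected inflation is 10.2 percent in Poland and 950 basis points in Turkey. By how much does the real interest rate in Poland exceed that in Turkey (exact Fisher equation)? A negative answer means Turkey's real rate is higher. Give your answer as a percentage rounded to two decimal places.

Poland: (1 + 0.0179)/(1 + 0.1020) − 1 = -7.6316%
Turkey: (1 + 0.0598)/(1 + 0.0950) − 1 = -3.2146%
Differential = -7.6316% − (-3.2146%) = -4.4170% → -4.42%.

-4.42%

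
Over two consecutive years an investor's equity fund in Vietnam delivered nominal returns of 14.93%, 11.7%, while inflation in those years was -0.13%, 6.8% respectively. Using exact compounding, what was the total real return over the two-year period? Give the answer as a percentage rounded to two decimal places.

20.36%

Nominal growth factor = 1.1493 × 1.1170 = 1.283768
Price-level growth factor = 0.9987 × 1.0680 = 1.066612
Real growth factor = 1.283768 / 1.066612 = 1.203595
Total real return = 1.203595 − 1 → 20.36%.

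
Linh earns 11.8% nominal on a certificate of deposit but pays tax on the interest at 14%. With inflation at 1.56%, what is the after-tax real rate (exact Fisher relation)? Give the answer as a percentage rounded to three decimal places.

8.456%

After-tax nominal return = 11.8% × (1 − 0.14) = 10.1480%.
1 + r = 1.10148 / 1.01560 = 1.084561
After-tax real rate = 1.084561 − 1 → 8.456%.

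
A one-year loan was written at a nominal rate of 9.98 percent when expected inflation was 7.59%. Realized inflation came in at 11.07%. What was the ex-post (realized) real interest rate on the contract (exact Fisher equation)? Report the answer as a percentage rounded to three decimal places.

-0.981%

Ex-post: (1 + 0.0998)/(1 + 0.1107) − 1 = -0.9814%
So the realized real rate is -0.981%.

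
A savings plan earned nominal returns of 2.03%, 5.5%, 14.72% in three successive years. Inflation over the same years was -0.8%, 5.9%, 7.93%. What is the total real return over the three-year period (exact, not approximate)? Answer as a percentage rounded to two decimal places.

Compound the nominal returns: 1.0203 × 1.0550 × 1.1472 = 1.234865.
Compound inflation: 0.9920 × 1.0590 × 1.0793 = 1.133835.
Deflate: 1.234865 / 1.133835 = 1.089105.
Total real return = 1.089105 − 1 → 8.91%.

8.91%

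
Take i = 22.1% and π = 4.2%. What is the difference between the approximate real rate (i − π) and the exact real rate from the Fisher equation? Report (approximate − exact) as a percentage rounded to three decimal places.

0.721%

Approximate: r ≈ 22.100% − 4.200% = 17.9000%
Exact: (1 + 0.2210)/(1 + 0.0420) − 1 = 17.178503%
Error = 17.9000% − 17.178503% = 0.721497% → 0.721%.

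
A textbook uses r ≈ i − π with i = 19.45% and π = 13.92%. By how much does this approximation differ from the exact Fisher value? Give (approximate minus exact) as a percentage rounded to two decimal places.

0.68%

Approximate: r ≈ 19.450% − 13.920% = 5.5300%
Exact: (1 + 0.1945)/(1 + 0.1392) − 1 = 4.8543%
Error = 5.5300% − 4.8543% = 0.6757% → 0.68%.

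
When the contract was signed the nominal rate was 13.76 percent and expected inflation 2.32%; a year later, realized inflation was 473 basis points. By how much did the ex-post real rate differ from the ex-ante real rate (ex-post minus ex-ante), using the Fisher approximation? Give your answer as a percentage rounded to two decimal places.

-2.41%

Ex-ante: 13.76% − 2.32% = 11.440%
Ex-post: 13.76% − 4.73% = 9.030%
Difference (ex-post − ex-ante) = -2.4100% → -2.41%.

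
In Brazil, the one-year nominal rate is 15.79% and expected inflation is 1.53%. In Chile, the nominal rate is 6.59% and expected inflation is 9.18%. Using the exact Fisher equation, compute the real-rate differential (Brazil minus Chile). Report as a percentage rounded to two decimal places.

16.42%

Brazil: (1 + 0.1579)/(1 + 0.0153) − 1 = 14.0451%
Chile: (1 + 0.0659)/(1 + 0.0918) − 1 = -2.3722%
Differential = 14.0451% − (-2.3722%) = 16.4173% → 16.42%.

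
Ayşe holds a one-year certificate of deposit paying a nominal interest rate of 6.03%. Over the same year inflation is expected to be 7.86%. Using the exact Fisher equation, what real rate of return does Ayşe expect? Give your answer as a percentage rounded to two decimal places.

By the Fisher equation, 1 + r = (1 + i)/(1 + π).
1 + r = 1.06030 / 1.07860 = 0.983034
r = 0.983034 − 1 = -1.6966%, i.e. -1.70%.

-1.70%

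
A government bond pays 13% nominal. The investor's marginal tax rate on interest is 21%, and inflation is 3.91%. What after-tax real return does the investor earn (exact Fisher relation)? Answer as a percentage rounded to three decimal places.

6.121%

After-tax nominal return = 13% × (1 − 0.21) = 10.2700%.
1 + r = 1.10270 / 1.03910 = 1.061207
After-tax real rate = 1.061207 − 1 → 6.121%.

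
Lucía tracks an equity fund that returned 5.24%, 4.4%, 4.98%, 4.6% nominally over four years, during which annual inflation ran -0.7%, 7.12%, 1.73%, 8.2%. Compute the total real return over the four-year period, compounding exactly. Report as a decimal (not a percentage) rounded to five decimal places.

0.03044

Compound the nominal returns: 1.0524 × 1.0440 × 1.0498 × 1.0460 = 1.206479.
Compound inflation: 0.9930 × 1.0712 × 1.0173 × 1.0820 = 1.170836.
Deflate: 1.206479 / 1.170836 = 1.030442.
Total real return = 1.030442 − 1 → 0.03044.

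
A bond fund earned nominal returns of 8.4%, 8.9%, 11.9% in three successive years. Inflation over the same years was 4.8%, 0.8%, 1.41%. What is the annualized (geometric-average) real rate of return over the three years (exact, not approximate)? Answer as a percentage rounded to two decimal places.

Nominal growth factor = 1.0840 × 1.0890 × 1.1190 = 1.32095264
Price-level growth factor = 1.0480 × 1.0080 × 1.0141 = 1.07127901
Real growth factor = 1.32095264 / 1.07127901 = 1.23306125
Annualized real rate = 1.23306125^(1/3) − 1 = 7.2329% → 7.23%.

7.23%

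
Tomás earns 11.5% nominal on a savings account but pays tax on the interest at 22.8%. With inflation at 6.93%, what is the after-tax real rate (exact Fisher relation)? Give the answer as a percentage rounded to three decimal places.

After-tax nominal return = 11.5% × (1 − 0.228) = 8.8780%.
1 + r = 1.08878 / 1.06930 = 1.018218
After-tax real rate = 1.018218 − 1 → 1.822%.

1.822%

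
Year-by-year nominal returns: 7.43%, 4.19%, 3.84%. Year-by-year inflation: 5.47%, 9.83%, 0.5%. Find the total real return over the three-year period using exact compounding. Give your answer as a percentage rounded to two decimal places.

-0.16%

Nominal growth factor = 1.0743 × 1.0419 × 1.0384 = 1.162295
Price-level growth factor = 1.0547 × 1.0983 × 1.0050 = 1.164169
Real growth factor = 1.162295 / 1.164169 = 0.998390
Total real return = 0.998390 − 1 → -0.16%.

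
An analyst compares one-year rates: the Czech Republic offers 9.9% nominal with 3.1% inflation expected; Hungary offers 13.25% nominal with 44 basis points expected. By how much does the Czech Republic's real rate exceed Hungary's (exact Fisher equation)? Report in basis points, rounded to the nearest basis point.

-616 basis points

The Czech Republic: (1 + 0.0990)/(1 + 0.0310) − 1 = 6.5955%
Hungary: (1 + 0.1325)/(1 + 0.0044) − 1 = 12.7539%
Differential = 6.5955% − 12.7539% = -6.1583% → -616 basis points.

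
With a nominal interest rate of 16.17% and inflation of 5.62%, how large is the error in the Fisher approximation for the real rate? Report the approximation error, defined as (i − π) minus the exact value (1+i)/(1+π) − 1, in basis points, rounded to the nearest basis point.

Approximate: r ≈ 16.170% − 5.620% = 10.5500%
Exact: (1 + 0.1617)/(1 + 0.0562) − 1 = 9.9886%
Error = 10.5500% − 9.9886% = 0.5614% → 56 basis points.

56 basis points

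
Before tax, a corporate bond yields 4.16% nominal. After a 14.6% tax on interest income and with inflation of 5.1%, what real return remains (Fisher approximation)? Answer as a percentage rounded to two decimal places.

-1.55%

After-tax nominal return = 4.16% × (1 − 0.146) = 3.55264%.
r ≈ 3.55264% − 5.1% → -1.55%.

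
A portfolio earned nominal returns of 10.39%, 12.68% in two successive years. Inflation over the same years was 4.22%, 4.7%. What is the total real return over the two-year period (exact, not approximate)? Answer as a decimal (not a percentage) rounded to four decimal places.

Compound the nominal returns: 1.1039 × 1.1268 = 1.243875.
Compound inflation: 1.0422 × 1.0470 = 1.091183.
Deflate: 1.243875 / 1.091183 = 1.139932.
Total real return = 1.139932 − 1 → 0.1399.

0.1399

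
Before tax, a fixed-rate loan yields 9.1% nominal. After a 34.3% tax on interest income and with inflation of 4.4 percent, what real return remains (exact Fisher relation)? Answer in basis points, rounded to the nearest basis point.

151 basis points

After-tax nominal return = 9.1% × (1 − 0.343) = 5.9787%.
1 + r = 1.059787 / 1.04400 = 1.015122
After-tax real rate = 1.015122 − 1 → 151 basis points.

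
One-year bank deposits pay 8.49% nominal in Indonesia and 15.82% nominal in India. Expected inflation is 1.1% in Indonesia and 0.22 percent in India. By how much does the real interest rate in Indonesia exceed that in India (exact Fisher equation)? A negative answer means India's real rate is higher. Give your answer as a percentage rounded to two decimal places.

-8.26%

Indonesia: (1 + 0.0849)/(1 + 0.0110) − 1 = 7.3096%
India: (1 + 0.1582)/(1 + 0.0022) − 1 = 15.5658%
Differential = 7.3096% − 15.5658% = -8.2562% → -8.26%.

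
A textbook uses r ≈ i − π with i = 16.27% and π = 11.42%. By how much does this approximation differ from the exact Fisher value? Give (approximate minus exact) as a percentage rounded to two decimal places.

0.50%

Approximate: r ≈ 16.270% − 11.420% = 4.8500%
Exact: (1 + 0.1627)/(1 + 0.1142) − 1 = 4.3529%
Error = 4.8500% − 4.3529% = 0.4971% → 0.50%.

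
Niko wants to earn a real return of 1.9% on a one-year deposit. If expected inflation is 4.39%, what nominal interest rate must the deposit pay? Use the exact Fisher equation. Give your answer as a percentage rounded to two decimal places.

(1 + i) = (1 + r)(1 + π) = 1.01900 × 1.04390 = 1.0637341
i = 1.0637341 − 1, so the required nominal rate is 6.37%.

6.37%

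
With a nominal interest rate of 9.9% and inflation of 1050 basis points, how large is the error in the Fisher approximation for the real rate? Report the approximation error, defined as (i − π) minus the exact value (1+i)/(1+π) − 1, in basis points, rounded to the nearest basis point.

Approximate: r ≈ 9.900% − 10.500% = -0.6000%
Exact: (1 + 0.0990)/(1 + 0.1050) − 1 = -0.5430%
Error = -0.6000% − (-0.5430%) = -0.0570% → -6 basis points.

-6 basis points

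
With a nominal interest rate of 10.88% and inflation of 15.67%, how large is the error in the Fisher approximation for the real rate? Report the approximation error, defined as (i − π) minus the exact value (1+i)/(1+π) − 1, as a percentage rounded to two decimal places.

-0.65%

Approximate: r ≈ 10.880% − 15.670% = -4.7900%
Exact: (1 + 0.1088)/(1 + 0.1567) − 1 = -4.1411%
Error = -4.7900% − (-4.1411%) = -0.6489% → -0.65%.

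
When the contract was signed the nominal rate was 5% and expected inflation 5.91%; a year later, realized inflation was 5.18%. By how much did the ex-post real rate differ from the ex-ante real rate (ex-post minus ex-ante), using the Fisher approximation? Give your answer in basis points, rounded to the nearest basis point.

Ex-ante: 5% − 5.91% = -0.910%
Ex-post: 5% − 5.18% = -0.180%
Difference (ex-post − ex-ante) = 0.7300% → 73 basis points.

73 basis points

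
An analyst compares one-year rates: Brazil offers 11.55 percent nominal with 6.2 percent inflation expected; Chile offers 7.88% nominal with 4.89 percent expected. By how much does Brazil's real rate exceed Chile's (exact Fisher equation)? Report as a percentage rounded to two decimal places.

Brazil: (1 + 0.1155)/(1 + 0.0620) − 1 = 5.0377%
Chile: (1 + 0.0788)/(1 + 0.0489) − 1 = 2.8506%
Differential = 5.0377% − 2.8506% = 2.1871% → 2.19%.

2.19%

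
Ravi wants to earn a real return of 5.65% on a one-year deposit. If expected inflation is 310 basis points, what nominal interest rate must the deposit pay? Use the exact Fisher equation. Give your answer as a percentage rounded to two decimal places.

8.93%

(1 + i) = (1 + r)(1 + π) = 1.05650 × 1.03100 = 1.0892515
i = 1.0892515 − 1, so the required nominal rate is 8.93%.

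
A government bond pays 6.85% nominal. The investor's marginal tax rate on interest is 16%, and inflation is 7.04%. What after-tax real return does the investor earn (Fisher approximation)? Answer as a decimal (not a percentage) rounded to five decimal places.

After-tax nominal return = 6.85% × (1 − 0.16) = 5.7540%.
r ≈ 5.7540% − 7.04% → -0.01286.

-0.01286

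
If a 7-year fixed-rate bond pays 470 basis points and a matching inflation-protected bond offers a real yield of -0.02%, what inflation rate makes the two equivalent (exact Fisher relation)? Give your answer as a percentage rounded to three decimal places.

(1 + π) = (1 + i)/(1 + r) = 1.04700 / 0.99980 = 1.047209
Break-even inflation = 1.047209 − 1 → 4.721%.

4.721%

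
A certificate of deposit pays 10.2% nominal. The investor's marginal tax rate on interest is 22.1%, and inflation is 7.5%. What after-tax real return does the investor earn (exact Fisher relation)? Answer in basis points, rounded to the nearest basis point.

41 basis points

After-tax nominal return = 10.2% × (1 − 0.221) = 7.9458%.
1 + r = 1.079458 / 1.07500 = 1.004147
After-tax real rate = 1.004147 − 1 → 41 basis points.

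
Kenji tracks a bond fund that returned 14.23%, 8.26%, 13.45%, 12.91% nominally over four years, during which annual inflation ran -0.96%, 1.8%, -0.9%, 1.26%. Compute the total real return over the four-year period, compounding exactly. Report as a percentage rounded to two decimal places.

Nominal growth factor = 1.1423 × 1.0826 × 1.1345 × 1.1291 = 1.584109
Price-level growth factor = 0.9904 × 1.0180 × 0.9910 × 1.0126 = 1.011742
Real growth factor = 1.584109 / 1.011742 = 1.565724
Total real return = 1.565724 − 1 → 56.57%.

56.57%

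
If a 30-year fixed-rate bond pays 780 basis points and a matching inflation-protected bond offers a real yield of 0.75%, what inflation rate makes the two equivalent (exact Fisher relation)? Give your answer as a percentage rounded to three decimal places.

(1 + π) = (1 + i)/(1 + r) = 1.07800 / 1.00750 = 1.0699752
Break-even inflation = 1.0699752 − 1 → 6.998%.

6.998%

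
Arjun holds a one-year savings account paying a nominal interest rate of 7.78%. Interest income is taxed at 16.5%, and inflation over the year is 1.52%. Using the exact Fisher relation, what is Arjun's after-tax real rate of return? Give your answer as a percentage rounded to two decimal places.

4.90%

After-tax nominal return = 7.78% × (1 − 0.165) = 6.4963%.
1 + r = 1.064963 / 1.01520 = 1.049018
After-tax real rate = 1.049018 − 1 → 4.90%.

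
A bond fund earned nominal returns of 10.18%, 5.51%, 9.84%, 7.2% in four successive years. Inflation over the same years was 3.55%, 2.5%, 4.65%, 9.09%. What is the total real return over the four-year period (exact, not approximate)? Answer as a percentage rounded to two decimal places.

12.97%

Compound the nominal returns: 1.1018 × 1.0551 × 1.0984 × 1.0720 = 1.368837.
Compound inflation: 1.0355 × 1.0250 × 1.0465 × 1.0909 = 1.211708.
Deflate: 1.368837 / 1.211708 = 1.129675.
Total real return = 1.129675 − 1 → 12.97%.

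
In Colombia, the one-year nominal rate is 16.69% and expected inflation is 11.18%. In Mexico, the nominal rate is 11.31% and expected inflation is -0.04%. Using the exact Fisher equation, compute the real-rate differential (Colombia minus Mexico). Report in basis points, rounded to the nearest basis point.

Colombia: (1 + 0.1669)/(1 + 0.1118) − 1 = 4.9559%
Mexico: (1 + 0.1131)/(1 − 0.0004) − 1 = 11.3545%
Differential = 4.9559% − 11.3545% = -6.3986% → -640 basis points.

-640 basis points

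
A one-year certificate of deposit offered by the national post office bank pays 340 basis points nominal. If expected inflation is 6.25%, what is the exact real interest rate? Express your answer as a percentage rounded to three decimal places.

By the Fisher equation, 1 + r = (1 + i)/(1 + π).
1 + r = 1.03400 / 1.06250 = 0.973176
r = 0.973176 − 1 = -2.6824%, i.e. -2.682%.

-2.682%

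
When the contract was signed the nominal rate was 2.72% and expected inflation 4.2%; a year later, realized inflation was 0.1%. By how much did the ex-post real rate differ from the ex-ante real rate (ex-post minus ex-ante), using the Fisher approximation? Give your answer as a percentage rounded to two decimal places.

Ex-ante: 2.72% − 4.2% = -1.480%
Ex-post: 2.72% − 0.1% = 2.620%
Difference (ex-post − ex-ante) = 4.1000% → 4.10%.

4.10%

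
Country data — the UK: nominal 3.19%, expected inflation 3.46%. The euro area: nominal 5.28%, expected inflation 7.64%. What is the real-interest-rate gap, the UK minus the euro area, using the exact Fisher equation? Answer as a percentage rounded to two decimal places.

1.93%

The UK: (1 + 0.0319)/(1 + 0.0346) − 1 = -0.2610%
The euro area: (1 + 0.0528)/(1 + 0.0764) − 1 = -2.1925%
Differential = -0.2610% − (-2.1925%) = 1.9315% → 1.93%.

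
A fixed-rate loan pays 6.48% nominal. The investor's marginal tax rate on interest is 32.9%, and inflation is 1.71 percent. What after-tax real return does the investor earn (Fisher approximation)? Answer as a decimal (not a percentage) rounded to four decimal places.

After-tax nominal return = 6.48% × (1 − 0.329) = 4.34808%.
r ≈ 4.34808% − 1.71% → 0.0264.

0.0264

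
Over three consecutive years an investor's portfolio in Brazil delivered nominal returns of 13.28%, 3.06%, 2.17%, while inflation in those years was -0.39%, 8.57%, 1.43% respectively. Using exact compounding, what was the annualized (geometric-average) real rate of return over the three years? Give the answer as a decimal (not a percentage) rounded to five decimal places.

0.02832

Nominal growth factor = 1.1328 × 1.0306 × 1.0217 = 1.19279764
Price-level growth factor = 0.9961 × 1.0857 × 1.0143 = 1.09693073
Real growth factor = 1.19279764 / 1.09693073 = 1.08739559
Annualized real rate = 1.08739559^(1/3) − 1 = 2.8322% → 0.02832.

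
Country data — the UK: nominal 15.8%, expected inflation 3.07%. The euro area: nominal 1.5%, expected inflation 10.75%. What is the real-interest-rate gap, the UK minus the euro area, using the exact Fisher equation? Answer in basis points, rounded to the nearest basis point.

The UK: (1 + 0.1580)/(1 + 0.0307) − 1 = 12.3508%
The euro area: (1 + 0.0150)/(1 + 0.1075) − 1 = -8.3521%
Differential = 12.3508% − (-8.3521%) = 20.7030% → 2070 basis points.

2070 basis points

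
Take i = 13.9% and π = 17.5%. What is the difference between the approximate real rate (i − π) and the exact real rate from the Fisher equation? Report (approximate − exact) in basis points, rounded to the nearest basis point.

Approximate: r ≈ 13.900% − 17.500% = -3.6000%
Exact: (1 + 0.1390)/(1 + 0.1750) − 1 = -3.0638%
Error = -3.6000% − (-3.0638%) = -0.5362% → -54 basis points.

-54 basis points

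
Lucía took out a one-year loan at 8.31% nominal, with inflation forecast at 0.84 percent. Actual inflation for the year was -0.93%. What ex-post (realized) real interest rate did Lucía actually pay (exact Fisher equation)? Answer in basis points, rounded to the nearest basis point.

Ex-post: (1 + 0.0831)/(1 − 0.0093) − 1 = 9.3267%
So the realized real rate is 933 basis points.

933 basis points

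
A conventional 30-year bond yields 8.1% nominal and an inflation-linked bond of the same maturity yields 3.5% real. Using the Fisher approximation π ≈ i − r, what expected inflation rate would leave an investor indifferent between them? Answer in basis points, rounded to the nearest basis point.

π ≈ i − r = 8.1% − 3.5% → 460 basis points.

460 basis points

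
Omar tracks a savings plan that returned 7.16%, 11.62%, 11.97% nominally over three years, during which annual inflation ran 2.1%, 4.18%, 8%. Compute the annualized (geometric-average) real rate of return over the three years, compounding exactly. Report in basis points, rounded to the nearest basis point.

525 basis points

Nominal growth factor = 1.0716 × 1.1162 × 1.1197 = 1.33929547
Price-level growth factor = 1.0210 × 1.0418 × 1.0800 = 1.14877202
Real growth factor = 1.33929547 / 1.14877202 = 1.16584966
Annualized real rate = 1.16584966^(1/3) − 1 = 5.2481% → 525 basis points.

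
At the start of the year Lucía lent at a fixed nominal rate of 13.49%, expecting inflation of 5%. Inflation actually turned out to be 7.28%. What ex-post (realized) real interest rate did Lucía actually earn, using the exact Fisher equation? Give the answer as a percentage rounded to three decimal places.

5.789%

Ex-post: (1 + 0.1349)/(1 + 0.0728) − 1 = 5.7886%
So the realized real rate is 5.789%.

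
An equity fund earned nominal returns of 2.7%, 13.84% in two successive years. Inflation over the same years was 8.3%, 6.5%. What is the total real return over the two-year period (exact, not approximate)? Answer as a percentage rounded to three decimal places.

1.365%

Nominal growth factor = 1.0270 × 1.1384 = 1.169137
Price-level growth factor = 1.0830 × 1.0650 = 1.153395
Real growth factor = 1.169137 / 1.153395 = 1.013648
Total real return = 1.013648 − 1 → 1.365%.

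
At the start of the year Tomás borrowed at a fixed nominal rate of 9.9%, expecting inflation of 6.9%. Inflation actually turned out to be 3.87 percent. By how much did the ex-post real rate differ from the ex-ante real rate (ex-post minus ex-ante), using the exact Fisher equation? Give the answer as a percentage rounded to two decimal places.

3.00%

Ex-ante: (1 + 0.0990)/(1 + 0.0690) − 1 = 2.8064%
Ex-post: (1 + 0.0990)/(1 + 0.0387) − 1 = 5.8053%
Difference (ex-post − ex-ante) = 2.9990% → 3.00%.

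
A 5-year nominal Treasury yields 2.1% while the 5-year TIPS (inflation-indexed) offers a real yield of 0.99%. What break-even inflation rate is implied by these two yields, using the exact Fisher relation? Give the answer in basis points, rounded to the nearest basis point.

(1 + π) = (1 + i)/(1 + r) = 1.02100 / 1.00990 = 1.010991
Break-even inflation = 1.010991 − 1 → 110 basis points.

110 basis points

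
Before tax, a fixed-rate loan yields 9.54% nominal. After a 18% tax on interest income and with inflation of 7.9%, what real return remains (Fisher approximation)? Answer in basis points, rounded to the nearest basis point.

-8 basis points

After-tax nominal return = 9.54% × (1 − 0.18) = 7.8228%.
r ≈ 7.8228% − 7.9% → -8 basis points.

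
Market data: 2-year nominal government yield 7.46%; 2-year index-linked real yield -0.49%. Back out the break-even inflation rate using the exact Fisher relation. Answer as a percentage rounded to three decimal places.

7.989%

(1 + π) = (1 + i)/(1 + r) = 1.07460 / 0.99510 = 1.079891
Break-even inflation = 1.079891 − 1 → 7.989%.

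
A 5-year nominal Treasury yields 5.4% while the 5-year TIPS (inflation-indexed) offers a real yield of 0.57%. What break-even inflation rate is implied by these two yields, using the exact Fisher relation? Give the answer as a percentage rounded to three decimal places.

(1 + π) = (1 + i)/(1 + r) = 1.05400 / 1.00570 = 1.048026
Break-even inflation = 1.048026 − 1 → 4.803%.

4.803%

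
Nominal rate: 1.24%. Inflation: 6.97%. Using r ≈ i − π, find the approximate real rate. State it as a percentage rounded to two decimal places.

-5.73%

r ≈ i − π = 1.24% − 6.97% = -5.73%.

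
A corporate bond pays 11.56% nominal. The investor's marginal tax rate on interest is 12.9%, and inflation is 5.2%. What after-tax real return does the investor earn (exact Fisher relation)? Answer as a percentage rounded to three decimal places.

After-tax nominal return = 11.56% × (1 − 0.129) = 10.06876%.
1 + r = 1.1006876 / 1.05200 = 1.046281
After-tax real rate = 1.046281 − 1 → 4.628%.

4.628%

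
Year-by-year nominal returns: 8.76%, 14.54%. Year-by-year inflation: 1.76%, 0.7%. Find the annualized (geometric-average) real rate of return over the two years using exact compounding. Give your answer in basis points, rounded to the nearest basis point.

1026 basis points

Nominal growth factor = 1.0876 × 1.1454 = 1.24573704
Price-level growth factor = 1.0176 × 1.0070 = 1.02472320
Real growth factor = 1.24573704 / 1.02472320 = 1.21568150
Annualized real rate = 1.21568150^(1/2) − 1 = 10.2579% → 1026 basis points.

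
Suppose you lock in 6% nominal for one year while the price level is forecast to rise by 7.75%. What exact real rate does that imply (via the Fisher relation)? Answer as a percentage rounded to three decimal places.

By the Fisher relation, 1 + r = (1 + i)/(1 + π).
1 + r = 1.06000 / 1.07750 = 0.983759
r = 0.983759 − 1 = -1.6241%, i.e. -1.624%.

-1.624%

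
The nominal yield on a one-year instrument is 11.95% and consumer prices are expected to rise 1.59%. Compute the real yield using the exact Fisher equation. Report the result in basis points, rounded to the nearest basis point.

1 + r = 1.11950 / 1.01590 = 1.101979
r = 1.101979 − 1 = 10.1979%, i.e. 1020 basis points.

1020 basis points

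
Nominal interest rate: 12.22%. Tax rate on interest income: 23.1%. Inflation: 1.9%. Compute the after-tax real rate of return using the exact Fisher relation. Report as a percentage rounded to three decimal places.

After-tax nominal return = 12.22% × (1 − 0.231) = 9.39718%.
1 + r = 1.0939718 / 1.01900 = 1.073574
After-tax real rate = 1.073574 − 1 → 7.357%.

7.357%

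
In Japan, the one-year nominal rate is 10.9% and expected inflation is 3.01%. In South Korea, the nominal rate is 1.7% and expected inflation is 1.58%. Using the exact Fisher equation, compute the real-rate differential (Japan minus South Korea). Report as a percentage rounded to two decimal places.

7.54%

Japan: (1 + 0.1090)/(1 + 0.0301) − 1 = 7.6595%
South Korea: (1 + 0.0170)/(1 + 0.0158) − 1 = 0.1181%
Differential = 7.6595% − 0.1181% = 7.5413% → 7.54%.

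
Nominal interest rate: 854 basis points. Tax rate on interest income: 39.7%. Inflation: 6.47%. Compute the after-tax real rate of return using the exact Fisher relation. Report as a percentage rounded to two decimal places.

After-tax nominal return = 8.54% × (1 − 0.397) = 5.14962%.
1 + r = 1.0514962 / 1.06470 = 0.987599
After-tax real rate = 0.987599 − 1 → -1.24%.

-1.24%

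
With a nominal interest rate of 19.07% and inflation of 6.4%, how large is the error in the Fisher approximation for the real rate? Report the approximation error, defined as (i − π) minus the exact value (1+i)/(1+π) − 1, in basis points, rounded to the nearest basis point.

76 basis points

Approximate: r ≈ 19.070% − 6.400% = 12.6700%
Exact: (1 + 0.1907)/(1 + 0.0640) − 1 = 11.9079%
Error = 12.6700% − 11.9079% = 0.7621% → 76 basis points.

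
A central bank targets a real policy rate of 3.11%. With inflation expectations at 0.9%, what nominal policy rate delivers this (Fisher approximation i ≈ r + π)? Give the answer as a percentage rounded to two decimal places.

i ≈ r + π = 3.11% + 0.9% = 4.01%.

4.01%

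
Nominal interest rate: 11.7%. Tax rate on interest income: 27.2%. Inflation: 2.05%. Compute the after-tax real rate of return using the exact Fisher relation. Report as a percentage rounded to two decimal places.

6.34%

After-tax nominal return = 11.7% × (1 − 0.272) = 8.5176%.
1 + r = 1.085176 / 1.02050 = 1.063377
After-tax real rate = 1.063377 − 1 → 6.34%.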